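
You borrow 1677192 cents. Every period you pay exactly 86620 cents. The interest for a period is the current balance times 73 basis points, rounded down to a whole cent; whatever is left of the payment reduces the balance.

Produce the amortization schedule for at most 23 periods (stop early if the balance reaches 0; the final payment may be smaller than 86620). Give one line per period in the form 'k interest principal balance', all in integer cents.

1 12243 74377 1602815
2 11700 74920 1527895
3 11153 75467 1452428
4 10602 76018 1376410
5 10047 76573 1299837
6 9488 77132 1222705
7 8925 77695 1145010
8 8358 78262 1066748
9 7787 78833 987915
10 7211 79409 908506
11 6632 79988 828518
12 6048 80572 747946
13 5460 81160 666786
14 4867 81753 585033
15 4270 82350 502683
16 3669 82951 419732
17 3064 83556 336176
18 2454 84166 252010
19 1839 84781 167229
20 1220 85400 81829
21 597 81829 0

1. interest=⌊1677192·73/10000⌋=12243; principal=86620-12243=74377; balance=1677192-74377=1602815
2. interest=⌊1602815·73/10000⌋=11700; principal=86620-11700=74920; balance=1602815-74920=1527895
3. interest=⌊1527895·73/10000⌋=11153; principal=86620-11153=75467; balance=1527895-75467=1452428
4. interest=⌊1452428·73/10000⌋=10602; principal=86620-10602=76018; balance=1452428-76018=1376410
5. interest=⌊1376410·73/10000⌋=10047; principal=86620-10047=76573; balance=1376410-76573=1299837
6. interest=⌊1299837·73/10000⌋=9488; principal=86620-9488=77132; balance=1299837-77132=1222705
7. interest=⌊1222705·73/10000⌋=8925; principal=86620-8925=77695; balance=1222705-77695=1145010
8. interest=⌊1145010·73/10000⌋=8358; principal=86620-8358=78262; balance=1145010-78262=1066748
9. interest=⌊1066748·73/10000⌋=7787; principal=86620-7787=78833; balance=1066748-78833=987915
10. interest=⌊987915·73/10000⌋=7211; principal=86620-7211=79409; balance=987915-79409=908506
11. interest=⌊908506·73/10000⌋=6632; principal=86620-6632=79988; balance=908506-79988=828518
12. interest=⌊828518·73/10000⌋=6048; principal=86620-6048=80572; balance=828518-80572=747946
13. interest=⌊747946·73/10000⌋=5460; principal=86620-5460=81160; balance=747946-81160=666786
14. interest=⌊666786·73/10000⌋=4867; principal=86620-4867=81753; balance=666786-81753=585033
15. interest=⌊585033·73/10000⌋=4270; principal=86620-4270=82350; balance=585033-82350=502683
16. interest=⌊502683·73/10000⌋=3669; principal=86620-3669=82951; balance=502683-82951=419732
17. interest=⌊419732·73/10000⌋=3064; principal=86620-3064=83556; balance=419732-83556=336176
18. interest=⌊336176·73/10000⌋=2454; principal=86620-2454=84166; balance=336176-84166=252010
19. interest=⌊252010·73/10000⌋=1839; principal=86620-1839=84781; balance=252010-84781=167229
20. interest=⌊167229·73/10000⌋=1220; principal=86620-1220=85400; balance=167229-85400=81829
21. interest=⌊81829·73/10000⌋=597; principal=min(86620-597,81829)=81829; balance=81829-81829=0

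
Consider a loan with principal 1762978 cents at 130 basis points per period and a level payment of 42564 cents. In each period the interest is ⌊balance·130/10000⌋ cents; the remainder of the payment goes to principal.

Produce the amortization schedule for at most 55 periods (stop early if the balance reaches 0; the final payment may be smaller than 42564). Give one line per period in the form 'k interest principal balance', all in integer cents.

1. interest=⌊1762978·130/10000⌋=22918; principal=42564-22918=19646; balance=1762978-19646=1743332
2. interest=⌊1743332·130/10000⌋=22663; principal=42564-22663=19901; balance=1743332-19901=1723431
3. interest=⌊1723431·130/10000⌋=22404; principal=42564-22404=20160; balance=1723431-20160=1703271
4. interest=⌊1703271·130/10000⌋=22142; principal=42564-22142=20422; balance=1703271-20422=1682849
5. interest=⌊1682849·130/10000⌋=21877; principal=42564-21877=20687; balance=1682849-20687=1662162
6. interest=⌊1662162·130/10000⌋=21608; principal=42564-21608=20956; balance=1662162-20956=1641206
7. interest=⌊1641206·130/10000⌋=21335; principal=42564-21335=21229; balance=1641206-21229=1619977
8. interest=⌊1619977·130/10000⌋=21059; principal=42564-21059=21505; balance=1619977-21505=1598472
9. interest=⌊1598472·130/10000⌋=20780; principal=42564-20780=21784; balance=1598472-21784=1576688
10. interest=⌊1576688·130/10000⌋=20496; principal=42564-20496=22068; balance=1576688-22068=1554620
11. interest=⌊1554620·130/10000⌋=20210; principal=42564-20210=22354; balance=1554620-22354=1532266
12. interest=⌊1532266·130/10000⌋=19919; principal=42564-19919=22645; balance=1532266-22645=1509621
13. interest=⌊1509621·130/10000⌋=19625; principal=42564-19625=22939; balance=1509621-22939=1486682
14. interest=⌊1486682·130/10000⌋=19326; principal=42564-19326=23238; balance=1486682-23238=1463444
15. interest=⌊1463444·130/10000⌋=19024; principal=42564-19024=23540; balance=1463444-23540=1439904
16. interest=⌊1439904·130/10000⌋=18718; principal=42564-18718=23846; balance=1439904-23846=1416058
17. interest=⌊1416058·130/10000⌋=18408; principal=42564-18408=24156; balance=1416058-24156=1391902
18. interest=⌊1391902·130/10000⌋=18094; principal=42564-18094=24470; balance=1391902-24470=1367432
19. interest=⌊1367432·130/10000⌋=17776; principal=42564-17776=24788; balance=1367432-24788=1342644
20. interest=⌊1342644·130/10000⌋=17454; principal=42564-17454=25110; balance=1342644-25110=1317534
21. interest=⌊1317534·130/10000⌋=17127; principal=42564-17127=25437; balance=1317534-25437=1292097
22. interest=⌊1292097·130/10000⌋=16797; principal=42564-16797=25767; balance=1292097-25767=1266330
23. interest=⌊1266330·130/10000⌋=16462; principal=42564-16462=26102; balance=1266330-26102=1240228
24. interest=⌊1240228·130/10000⌋=16122; principal=42564-16122=26442; balance=1240228-26442=1213786
25. interest=⌊1213786·130/10000⌋=15779; principal=42564-15779=26785; balance=1213786-26785=1187001
26. interest=⌊1187001·130/10000⌋=15431; principal=42564-15431=27133; balance=1187001-27133=1159868
27. interest=⌊1159868·130/10000⌋=15078; principal=42564-15078=27486; balance=1159868-27486=1132382
28. interest=⌊1132382·130/10000⌋=14720; principal=42564-14720=27844; balance=1132382-27844=1104538
29. interest=⌊1104538·130/10000⌋=14358; principal=42564-14358=28206; balance=1104538-28206=1076332
30. interest=⌊1076332·130/10000⌋=13992; principal=42564-13992=28572; balance=1076332-28572=1047760
31. interest=⌊1047760·130/10000⌋=13620; principal=42564-13620=28944; balance=1047760-28944=1018816
32. interest=⌊1018816·130/10000⌋=13244; principal=42564-13244=29320; balance=1018816-29320=989496
33. interest=⌊989496·130/10000⌋=12863; principal=42564-12863=29701; balance=989496-29701=959795
34. interest=⌊959795·130/10000⌋=12477; principal=42564-12477=30087; balance=959795-30087=929708
35. interest=⌊929708·130/10000⌋=12086; principal=42564-12086=30478; balance=929708-30478=899230
36. interest=⌊899230·130/10000⌋=11689; principal=42564-11689=30875; balance=899230-30875=868355
37. interest=⌊868355·130/10000⌋=11288; principal=42564-11288=31276; balance=868355-31276=837079
38. interest=⌊837079·130/10000⌋=10882; principal=42564-10882=31682; balance=837079-31682=805397
39. interest=⌊805397·130/10000⌋=10470; principal=42564-10470=32094; balance=805397-32094=773303
40. interest=⌊773303·130/10000⌋=10052; principal=42564-10052=32512; balance=773303-32512=740791
41. interest=⌊740791·130/10000⌋=9630; principal=42564-9630=32934; balance=740791-32934=707857
42. interest=⌊707857·130/10000⌋=9202; principal=42564-9202=33362; balance=707857-33362=674495
43. interest=⌊674495·130/10000⌋=8768; principal=42564-8768=33796; balance=674495-33796=640699
44. interest=⌊640699·130/10000⌋=8329; principal=42564-8329=34235; balance=640699-34235=606464
45. interest=⌊606464·130/10000⌋=7884; principal=42564-7884=34680; balance=606464-34680=571784
46. interest=⌊571784·130/10000⌋=7433; principal=42564-7433=35131; balance=571784-35131=536653
47. interest=⌊536653·130/10000⌋=6976; principal=42564-6976=35588; balance=536653-35588=501065
48. interest=⌊501065·130/10000⌋=6513; principal=42564-6513=36051; balance=501065-36051=465014
49. interest=⌊465014·130/10000⌋=6045; principal=42564-6045=36519; balance=465014-36519=428495
50. interest=⌊428495·130/10000⌋=5570; principal=42564-5570=36994; balance=428495-36994=391501
51. interest=⌊391501·130/10000⌋=5089; principal=42564-5089=37475; balance=391501-37475=354026
52. interest=⌊354026·130/10000⌋=4602; principal=42564-4602=37962; balance=354026-37962=316064
53. interest=⌊316064·130/10000⌋=4108; principal=42564-4108=38456; balance=316064-38456=277608
54. interest=⌊277608·130/10000⌋=3608; principal=42564-3608=38956; balance=277608-38956=238652
55. interest=⌊238652·130/10000⌋=3102; principal=42564-3102=39462; balance=238652-39462=199190

1 22918 19646 1743332
2 22663 19901 1723431
3 22404 20160 1703271
4 22142 20422 1682849
5 21877 20687 1662162
6 21608 20956 1641206
7 21335 21229 1619977
8 21059 21505 1598472
9 20780 21784 1576688
10 20496 22068 1554620
11 20210 22354 1532266
12 19919 22645 1509621
13 19625 22939 1486682
14 19326 23238 1463444
15 19024 23540 1439904
16 18718 23846 1416058
17 18408 24156 1391902
18 18094 24470 1367432
19 17776 24788 1342644
20 17454 25110 1317534
21 17127 25437 1292097
22 16797 25767 1266330
23 16462 26102 1240228
24 16122 26442 1213786
25 15779 26785 1187001
26 15431 27133 1159868
27 15078 27486 1132382
28 14720 27844 1104538
29 14358 28206 1076332
30 13992 28572 1047760
31 13620 28944 1018816
32 13244 29320 989496
33 12863 29701 959795
34 12477 30087 929708
35 12086 30478 899230
36 11689 30875 868355
37 11288 31276 837079
38 10882 31682 805397
39 10470 32094 773303
40 10052 32512 740791
41 9630 32934 707857
42 9202 33362 674495
43 8768 33796 640699
44 8329 34235 606464
45 7884 34680 571784
46 7433 35131 536653
47 6976 35588 501065
48 6513 36051 465014
49 6045 36519 428495
50 5570 36994 391501
51 5089 37475 354026
52 4602 37962 316064
53 4108 38456 277608
54 3608 38956 238652
55 3102 39462 199190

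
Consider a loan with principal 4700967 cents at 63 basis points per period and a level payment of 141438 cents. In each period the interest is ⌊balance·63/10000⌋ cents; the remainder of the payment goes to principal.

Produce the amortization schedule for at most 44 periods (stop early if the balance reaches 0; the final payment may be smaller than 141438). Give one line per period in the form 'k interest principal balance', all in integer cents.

1. interest=⌊4700967·63/10000⌋=29616; principal=141438-29616=111822; balance=4700967-111822=4589145
2. interest=⌊4589145·63/10000⌋=28911; principal=141438-28911=112527; balance=4589145-112527=4476618
3. interest=⌊4476618·63/10000⌋=28202; principal=141438-28202=113236; balance=4476618-113236=4363382
4. interest=⌊4363382·63/10000⌋=27489; principal=141438-27489=113949; balance=4363382-113949=4249433
5. interest=⌊4249433·63/10000⌋=26771; principal=141438-26771=114667; balance=4249433-114667=4134766
6. interest=⌊4134766·63/10000⌋=26049; principal=141438-26049=115389; balance=4134766-115389=4019377
7. interest=⌊4019377·63/10000⌋=25322; principal=141438-25322=116116; balance=4019377-116116=3903261
8. interest=⌊3903261·63/10000⌋=24590; principal=141438-24590=116848; balance=3903261-116848=3786413
9. interest=⌊3786413·63/10000⌋=23854; principal=141438-23854=117584; balance=3786413-117584=3668829
10. interest=⌊3668829·63/10000⌋=23113; principal=141438-23113=118325; balance=3668829-118325=3550504
11. interest=⌊3550504·63/10000⌋=22368; principal=141438-22368=119070; balance=3550504-119070=3431434
12. interest=⌊3431434·63/10000⌋=21618; principal=141438-21618=119820; balance=3431434-119820=3311614
13. interest=⌊3311614·63/10000⌋=20863; principal=141438-20863=120575; balance=3311614-120575=3191039
14. interest=⌊3191039·63/10000⌋=20103; principal=141438-20103=121335; balance=3191039-121335=3069704
15. interest=⌊3069704·63/10000⌋=19339; principal=141438-19339=122099; balance=3069704-122099=2947605
16. interest=⌊2947605·63/10000⌋=18569; principal=141438-18569=122869; balance=2947605-122869=2824736
17. interest=⌊2824736·63/10000⌋=17795; principal=141438-17795=123643; balance=2824736-123643=2701093
18. interest=⌊2701093·63/10000⌋=17016; principal=141438-17016=124422; balance=2701093-124422=2576671
19. interest=⌊2576671·63/10000⌋=16233; principal=141438-16233=125205; balance=2576671-125205=2451466
20. interest=⌊2451466·63/10000⌋=15444; principal=141438-15444=125994; balance=2451466-125994=2325472
21. interest=⌊2325472·63/10000⌋=14650; principal=141438-14650=126788; balance=2325472-126788=2198684
22. interest=⌊2198684·63/10000⌋=13851; principal=141438-13851=127587; balance=2198684-127587=2071097
23. interest=⌊2071097·63/10000⌋=13047; principal=141438-13047=128391; balance=2071097-128391=1942706
24. interest=⌊1942706·63/10000⌋=12239; principal=141438-12239=129199; balance=1942706-129199=1813507
25. interest=⌊1813507·63/10000⌋=11425; principal=141438-11425=130013; balance=1813507-130013=1683494
26. interest=⌊1683494·63/10000⌋=10606; principal=141438-10606=130832; balance=1683494-130832=1552662
27. interest=⌊1552662·63/10000⌋=9781; principal=141438-9781=131657; balance=1552662-131657=1421005
28. interest=⌊1421005·63/10000⌋=8952; principal=141438-8952=132486; balance=1421005-132486=1288519
29. interest=⌊1288519·63/10000⌋=8117; principal=141438-8117=133321; balance=1288519-133321=1155198
30. interest=⌊1155198·63/10000⌋=7277; principal=141438-7277=134161; balance=1155198-134161=1021037
31. interest=⌊1021037·63/10000⌋=6432; principal=141438-6432=135006; balance=1021037-135006=886031
32. interest=⌊886031·63/10000⌋=5581; principal=141438-5581=135857; balance=886031-135857=750174
33. interest=⌊750174·63/10000⌋=4726; principal=141438-4726=136712; balance=750174-136712=613462
34. interest=⌊613462·63/10000⌋=3864; principal=141438-3864=137574; balance=613462-137574=475888
35. interest=⌊475888·63/10000⌋=2998; principal=141438-2998=138440; balance=475888-138440=337448
36. interest=⌊337448·63/10000⌋=2125; principal=141438-2125=139313; balance=337448-139313=198135
37. interest=⌊198135·63/10000⌋=1248; principal=141438-1248=140190; balance=198135-140190=57945
38. interest=⌊57945·63/10000⌋=365; principal=min(141438-365,57945)=57945; balance=57945-57945=0

1 29616 111822 4589145
2 28911 112527 4476618
3 28202 113236 4363382
4 27489 113949 4249433
5 26771 114667 4134766
6 26049 115389 4019377
7 25322 116116 3903261
8 24590 116848 3786413
9 23854 117584 3668829
10 23113 118325 3550504
11 22368 119070 3431434
12 21618 119820 3311614
13 20863 120575 3191039
14 20103 121335 3069704
15 19339 122099 2947605
16 18569 122869 2824736
17 17795 123643 2701093
18 17016 124422 2576671
19 16233 125205 2451466
20 15444 125994 2325472
21 14650 126788 2198684
22 13851 127587 2071097
23 13047 128391 1942706
24 12239 129199 1813507
25 11425 130013 1683494
26 10606 130832 1552662
27 9781 131657 1421005
28 8952 132486 1288519
29 8117 133321 1155198
30 7277 134161 1021037
31 6432 135006 886031
32 5581 135857 750174
33 4726 136712 613462
34 3864 137574 475888
35 2998 138440 337448
36 2125 139313 198135
37 1248 140190 57945
38 365 57945 0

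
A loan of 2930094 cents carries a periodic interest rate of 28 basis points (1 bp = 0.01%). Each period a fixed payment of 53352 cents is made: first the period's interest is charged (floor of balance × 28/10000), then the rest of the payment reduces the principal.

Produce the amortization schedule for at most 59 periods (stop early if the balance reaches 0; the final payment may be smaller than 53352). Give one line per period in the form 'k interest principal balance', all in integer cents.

1 8204 45148 2884946
2 8077 45275 2839671
3 7951 45401 2794270
4 7823 45529 2748741
5 7696 45656 2703085
6 7568 45784 2657301
7 7440 45912 2611389
8 7311 46041 2565348
9 7182 46170 2519178
10 7053 46299 2472879
11 6924 46428 2426451
12 6794 46558 2379893
13 6663 46689 2333204
14 6532 46820 2286384
15 6401 46951 2239433
16 6270 47082 2192351
17 6138 47214 2145137
18 6006 47346 2097791
19 5873 47479 2050312
20 5740 47612 2002700
21 5607 47745 1954955
22 5473 47879 1907076
23 5339 48013 1859063
24 5205 48147 1810916
25 5070 48282 1762634
26 4935 48417 1714217
27 4799 48553 1665664
28 4663 48689 1616975
29 4527 48825 1568150
30 4390 48962 1519188
31 4253 49099 1470089
32 4116 49236 1420853
33 3978 49374 1371479
34 3840 49512 1321967
35 3701 49651 1272316
36 3562 49790 1222526
37 3423 49929 1172597
38 3283 50069 1122528
39 3143 50209 1072319
40 3002 50350 1021969
41 2861 50491 971478
42 2720 50632 920846
43 2578 50774 870072
44 2436 50916 819156
45 2293 51059 768097
46 2150 51202 716895
47 2007 51345 665550
48 1863 51489 614061
49 1719 51633 562428
50 1574 51778 510650
51 1429 51923 458727
52 1284 52068 406659
53 1138 52214 354445
54 992 52360 302085
55 845 52507 249578
56 698 52654 196924
57 551 52801 144123
58 403 52949 91174
59 255 53097 38077

1. interest=⌊2930094·28/10000⌋=8204; principal=53352-8204=45148; balance=2930094-45148=2884946
2. interest=⌊2884946·28/10000⌋=8077; principal=53352-8077=45275; balance=2884946-45275=2839671
3. interest=⌊2839671·28/10000⌋=7951; principal=53352-7951=45401; balance=2839671-45401=2794270
4. interest=⌊2794270·28/10000⌋=7823; principal=53352-7823=45529; balance=2794270-45529=2748741
5. interest=⌊2748741·28/10000⌋=7696; principal=53352-7696=45656; balance=2748741-45656=2703085
6. interest=⌊2703085·28/10000⌋=7568; principal=53352-7568=45784; balance=2703085-45784=2657301
7. interest=⌊2657301·28/10000⌋=7440; principal=53352-7440=45912; balance=2657301-45912=2611389
8. interest=⌊2611389·28/10000⌋=7311; principal=53352-7311=46041; balance=2611389-46041=2565348
9. interest=⌊2565348·28/10000⌋=7182; principal=53352-7182=46170; balance=2565348-46170=2519178
10. interest=⌊2519178·28/10000⌋=7053; principal=53352-7053=46299; balance=2519178-46299=2472879
11. interest=⌊2472879·28/10000⌋=6924; principal=53352-6924=46428; balance=2472879-46428=2426451
12. interest=⌊2426451·28/10000⌋=6794; principal=53352-6794=46558; balance=2426451-46558=2379893
13. interest=⌊2379893·28/10000⌋=6663; principal=53352-6663=46689; balance=2379893-46689=2333204
14. interest=⌊2333204·28/10000⌋=6532; principal=53352-6532=46820; balance=2333204-46820=2286384
15. interest=⌊2286384·28/10000⌋=6401; principal=53352-6401=46951; balance=2286384-46951=2239433
16. interest=⌊2239433·28/10000⌋=6270; principal=53352-6270=47082; balance=2239433-47082=2192351
17. interest=⌊2192351·28/10000⌋=6138; principal=53352-6138=47214; balance=2192351-47214=2145137
18. interest=⌊2145137·28/10000⌋=6006; principal=53352-6006=47346; balance=2145137-47346=2097791
19. interest=⌊2097791·28/10000⌋=5873; principal=53352-5873=47479; balance=2097791-47479=2050312
20. interest=⌊2050312·28/10000⌋=5740; principal=53352-5740=47612; balance=2050312-47612=2002700
21. interest=⌊2002700·28/10000⌋=5607; principal=53352-5607=47745; balance=2002700-47745=1954955
22. interest=⌊1954955·28/10000⌋=5473; principal=53352-5473=47879; balance=1954955-47879=1907076
23. interest=⌊1907076·28/10000⌋=5339; principal=53352-5339=48013; balance=1907076-48013=1859063
24. interest=⌊1859063·28/10000⌋=5205; principal=53352-5205=48147; balance=1859063-48147=1810916
25. interest=⌊1810916·28/10000⌋=5070; principal=53352-5070=48282; balance=1810916-48282=1762634
26. interest=⌊1762634·28/10000⌋=4935; principal=53352-4935=48417; balance=1762634-48417=1714217
27. interest=⌊1714217·28/10000⌋=4799; principal=53352-4799=48553; balance=1714217-48553=1665664
28. interest=⌊1665664·28/10000⌋=4663; principal=53352-4663=48689; balance=1665664-48689=1616975
29. interest=⌊1616975·28/10000⌋=4527; principal=53352-4527=48825; balance=1616975-48825=1568150
30. interest=⌊1568150·28/10000⌋=4390; principal=53352-4390=48962; balance=1568150-48962=1519188
31. interest=⌊1519188·28/10000⌋=4253; principal=53352-4253=49099; balance=1519188-49099=1470089
32. interest=⌊1470089·28/10000⌋=4116; principal=53352-4116=49236; balance=1470089-49236=1420853
33. interest=⌊1420853·28/10000⌋=3978; principal=53352-3978=49374; balance=1420853-49374=1371479
34. interest=⌊1371479·28/10000⌋=3840; principal=53352-3840=49512; balance=1371479-49512=1321967
35. interest=⌊1321967·28/10000⌋=3701; principal=53352-3701=49651; balance=1321967-49651=1272316
36. interest=⌊1272316·28/10000⌋=3562; principal=53352-3562=49790; balance=1272316-49790=1222526
37. interest=⌊1222526·28/10000⌋=3423; principal=53352-3423=49929; balance=1222526-49929=1172597
38. interest=⌊1172597·28/10000⌋=3283; principal=53352-3283=50069; balance=1172597-50069=1122528
39. interest=⌊1122528·28/10000⌋=3143; principal=53352-3143=50209; balance=1122528-50209=1072319
40. interest=⌊1072319·28/10000⌋=3002; principal=53352-3002=50350; balance=1072319-50350=1021969
41. interest=⌊1021969·28/10000⌋=2861; principal=53352-2861=50491; balance=1021969-50491=971478
42. interest=⌊971478·28/10000⌋=2720; principal=53352-2720=50632; balance=971478-50632=920846
43. interest=⌊920846·28/10000⌋=2578; principal=53352-2578=50774; balance=920846-50774=870072
44. interest=⌊870072·28/10000⌋=2436; principal=53352-2436=50916; balance=870072-50916=819156
45. interest=⌊819156·28/10000⌋=2293; principal=53352-2293=51059; balance=819156-51059=768097
46. interest=⌊768097·28/10000⌋=2150; principal=53352-2150=51202; balance=768097-51202=716895
47. interest=⌊716895·28/10000⌋=2007; principal=53352-2007=51345; balance=716895-51345=665550
48. interest=⌊665550·28/10000⌋=1863; principal=53352-1863=51489; balance=665550-51489=614061
49. interest=⌊614061·28/10000⌋=1719; principal=53352-1719=51633; balance=614061-51633=562428
50. interest=⌊562428·28/10000⌋=1574; principal=53352-1574=51778; balance=562428-51778=510650
51. interest=⌊510650·28/10000⌋=1429; principal=53352-1429=51923; balance=510650-51923=458727
52. interest=⌊458727·28/10000⌋=1284; principal=53352-1284=52068; balance=458727-52068=406659
53. interest=⌊406659·28/10000⌋=1138; principal=53352-1138=52214; balance=406659-52214=354445
54. interest=⌊354445·28/10000⌋=992; principal=53352-992=52360; balance=354445-52360=302085
55. interest=⌊302085·28/10000⌋=845; principal=53352-845=52507; balance=302085-52507=249578
56. interest=⌊249578·28/10000⌋=698; principal=53352-698=52654; balance=249578-52654=196924
57. interest=⌊196924·28/10000⌋=551; principal=53352-551=52801; balance=196924-52801=144123
58. interest=⌊144123·28/10000⌋=403; principal=53352-403=52949; balance=144123-52949=91174
59. interest=⌊91174·28/10000⌋=255; principal=53352-255=53097; balance=91174-53097=38077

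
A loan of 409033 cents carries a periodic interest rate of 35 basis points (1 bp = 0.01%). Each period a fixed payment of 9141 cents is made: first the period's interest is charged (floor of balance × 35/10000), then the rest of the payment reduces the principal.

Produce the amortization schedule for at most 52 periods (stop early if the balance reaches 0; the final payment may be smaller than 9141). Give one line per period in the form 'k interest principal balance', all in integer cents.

1. interest=⌊409033·35/10000⌋=1431; principal=9141-1431=7710; balance=409033-7710=401323
2. interest=⌊401323·35/10000⌋=1404; principal=9141-1404=7737; balance=401323-7737=393586
3. interest=⌊393586·35/10000⌋=1377; principal=9141-1377=7764; balance=393586-7764=385822
4. interest=⌊385822·35/10000⌋=1350; principal=9141-1350=7791; balance=385822-7791=378031
5. interest=⌊378031·35/10000⌋=1323; principal=9141-1323=7818; balance=378031-7818=370213
6. interest=⌊370213·35/10000⌋=1295; principal=9141-1295=7846; balance=370213-7846=362367
7. interest=⌊362367·35/10000⌋=1268; principal=9141-1268=7873; balance=362367-7873=354494
8. interest=⌊354494·35/10000⌋=1240; principal=9141-1240=7901; balance=354494-7901=346593
9. interest=⌊346593·35/10000⌋=1213; principal=9141-1213=7928; balance=346593-7928=338665
10. interest=⌊338665·35/10000⌋=1185; principal=9141-1185=7956; balance=338665-7956=330709
11. interest=⌊330709·35/10000⌋=1157; principal=9141-1157=7984; balance=330709-7984=322725
12. interest=⌊322725·35/10000⌋=1129; principal=9141-1129=8012; balance=322725-8012=314713
13. interest=⌊314713·35/10000⌋=1101; principal=9141-1101=8040; balance=314713-8040=306673
14. interest=⌊306673·35/10000⌋=1073; principal=9141-1073=8068; balance=306673-8068=298605
15. interest=⌊298605·35/10000⌋=1045; principal=9141-1045=8096; balance=298605-8096=290509
16. interest=⌊290509·35/10000⌋=1016; principal=9141-1016=8125; balance=290509-8125=282384
17. interest=⌊282384·35/10000⌋=988; principal=9141-988=8153; balance=282384-8153=274231
18. interest=⌊274231·35/10000⌋=959; principal=9141-959=8182; balance=274231-8182=266049
19. interest=⌊266049·35/10000⌋=931; principal=9141-931=8210; balance=266049-8210=257839
20. interest=⌊257839·35/10000⌋=902; principal=9141-902=8239; balance=257839-8239=249600
21. interest=⌊249600·35/10000⌋=873; principal=9141-873=8268; balance=249600-8268=241332
22. interest=⌊241332·35/10000⌋=844; principal=9141-844=8297; balance=241332-8297=233035
23. interest=⌊233035·35/10000⌋=815; principal=9141-815=8326; balance=233035-8326=224709
24. interest=⌊224709·35/10000⌋=786; principal=9141-786=8355; balance=224709-8355=216354
25. interest=⌊216354·35/10000⌋=757; principal=9141-757=8384; balance=216354-8384=207970
26. interest=⌊207970·35/10000⌋=727; principal=9141-727=8414; balance=207970-8414=199556
27. interest=⌊199556·35/10000⌋=698; principal=9141-698=8443; balance=199556-8443=191113
28. interest=⌊191113·35/10000⌋=668; principal=9141-668=8473; balance=191113-8473=182640
29. interest=⌊182640·35/10000⌋=639; principal=9141-639=8502; balance=182640-8502=174138
30. interest=⌊174138·35/10000⌋=609; principal=9141-609=8532; balance=174138-8532=165606
31. interest=⌊165606·35/10000⌋=579; principal=9141-579=8562; balance=165606-8562=157044
32. interest=⌊157044·35/10000⌋=549; principal=9141-549=8592; balance=157044-8592=148452
33. interest=⌊148452·35/10000⌋=519; principal=9141-519=8622; balance=148452-8622=139830
34. interest=⌊139830·35/10000⌋=489; principal=9141-489=8652; balance=139830-8652=131178
35. interest=⌊131178·35/10000⌋=459; principal=9141-459=8682; balance=131178-8682=122496
36. interest=⌊122496·35/10000⌋=428; principal=9141-428=8713; balance=122496-8713=113783
37. interest=⌊113783·35/10000⌋=398; principal=9141-398=8743; balance=113783-8743=105040
38. interest=⌊105040·35/10000⌋=367; principal=9141-367=8774; balance=105040-8774=96266
39. interest=⌊96266·35/10000⌋=336; principal=9141-336=8805; balance=96266-8805=87461
40. interest=⌊87461·35/10000⌋=306; principal=9141-306=8835; balance=87461-8835=78626
41. interest=⌊78626·35/10000⌋=275; principal=9141-275=8866; balance=78626-8866=69760
42. interest=⌊69760·35/10000⌋=244; principal=9141-244=8897; balance=69760-8897=60863
43. interest=⌊60863·35/10000⌋=213; principal=9141-213=8928; balance=60863-8928=51935
44. interest=⌊51935·35/10000⌋=181; principal=9141-181=8960; balance=51935-8960=42975
45. interest=⌊42975·35/10000⌋=150; principal=9141-150=8991; balance=42975-8991=33984
46. interest=⌊33984·35/10000⌋=118; principal=9141-118=9023; balance=33984-9023=24961
47. interest=⌊24961·35/10000⌋=87; principal=9141-87=9054; balance=24961-9054=15907
48. interest=⌊15907·35/10000⌋=55; principal=9141-55=9086; balance=15907-9086=6821
49. interest=⌊6821·35/10000⌋=23; principal=min(9141-23,6821)=6821; balance=6821-6821=0

1 1431 7710 401323
2 1404 7737 393586
3 1377 7764 385822
4 1350 7791 378031
5 1323 7818 370213
6 1295 7846 362367
7 1268 7873 354494
8 1240 7901 346593
9 1213 7928 338665
10 1185 7956 330709
11 1157 7984 322725
12 1129 8012 314713
13 1101 8040 306673
14 1073 8068 298605
15 1045 8096 290509
16 1016 8125 282384
17 988 8153 274231
18 959 8182 266049
19 931 8210 257839
20 902 8239 249600
21 873 8268 241332
22 844 8297 233035
23 815 8326 224709
24 786 8355 216354
25 757 8384 207970
26 727 8414 199556
27 698 8443 191113
28 668 8473 182640
29 639 8502 174138
30 609 8532 165606
31 579 8562 157044
32 549 8592 148452
33 519 8622 139830
34 489 8652 131178
35 459 8682 122496
36 428 8713 113783
37 398 8743 105040
38 367 8774 96266
39 336 8805 87461
40 306 8835 78626
41 275 8866 69760
42 244 8897 60863
43 213 8928 51935
44 181 8960 42975
45 150 8991 33984
46 118 9023 24961
47 87 9054 15907
48 55 9086 6821
49 23 6821 0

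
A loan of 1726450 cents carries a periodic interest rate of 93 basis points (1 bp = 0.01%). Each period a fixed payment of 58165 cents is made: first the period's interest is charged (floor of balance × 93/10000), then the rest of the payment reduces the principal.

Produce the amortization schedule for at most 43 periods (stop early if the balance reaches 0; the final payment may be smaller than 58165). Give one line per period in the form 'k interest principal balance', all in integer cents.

1 16055 42110 1684340
2 15664 42501 1641839
3 15269 42896 1598943
4 14870 43295 1555648
5 14467 43698 1511950
6 14061 44104 1467846
7 13650 44515 1423331
8 13236 44929 1378402
9 12819 45346 1333056
10 12397 45768 1287288
11 11971 46194 1241094
12 11542 46623 1194471
13 11108 47057 1147414
14 10670 47495 1099919
15 10229 47936 1051983
16 9783 48382 1003601
17 9333 48832 954769
18 8879 49286 905483
19 8420 49745 855738
20 7958 50207 805531
21 7491 50674 754857
22 7020 51145 703712
23 6544 51621 652091
24 6064 52101 599990
25 5579 52586 547404
26 5090 53075 494329
27 4597 53568 440761
28 4099 54066 386695
29 3596 54569 332126
30 3088 55077 277049
31 2576 55589 221460
32 2059 56106 165354
33 1537 56628 108726
34 1011 57154 51572
35 479 51572 0

1. interest=⌊1726450·93/10000⌋=16055; principal=58165-16055=42110; balance=1726450-42110=1684340
2. interest=⌊1684340·93/10000⌋=15664; principal=58165-15664=42501; balance=1684340-42501=1641839
3. interest=⌊1641839·93/10000⌋=15269; principal=58165-15269=42896; balance=1641839-42896=1598943
4. interest=⌊1598943·93/10000⌋=14870; principal=58165-14870=43295; balance=1598943-43295=1555648
5. interest=⌊1555648·93/10000⌋=14467; principal=58165-14467=43698; balance=1555648-43698=1511950
6. interest=⌊1511950·93/10000⌋=14061; principal=58165-14061=44104; balance=1511950-44104=1467846
7. interest=⌊1467846·93/10000⌋=13650; principal=58165-13650=44515; balance=1467846-44515=1423331
8. interest=⌊1423331·93/10000⌋=13236; principal=58165-13236=44929; balance=1423331-44929=1378402
9. interest=⌊1378402·93/10000⌋=12819; principal=58165-12819=45346; balance=1378402-45346=1333056
10. interest=⌊1333056·93/10000⌋=12397; principal=58165-12397=45768; balance=1333056-45768=1287288
11. interest=⌊1287288·93/10000⌋=11971; principal=58165-11971=46194; balance=1287288-46194=1241094
12. interest=⌊1241094·93/10000⌋=11542; principal=58165-11542=46623; balance=1241094-46623=1194471
13. interest=⌊1194471·93/10000⌋=11108; principal=58165-11108=47057; balance=1194471-47057=1147414
14. interest=⌊1147414·93/10000⌋=10670; principal=58165-10670=47495; balance=1147414-47495=1099919
15. interest=⌊1099919·93/10000⌋=10229; principal=58165-10229=47936; balance=1099919-47936=1051983
16. interest=⌊1051983·93/10000⌋=9783; principal=58165-9783=48382; balance=1051983-48382=1003601
17. interest=⌊1003601·93/10000⌋=9333; principal=58165-9333=48832; balance=1003601-48832=954769
18. interest=⌊954769·93/10000⌋=8879; principal=58165-8879=49286; balance=954769-49286=905483
19. interest=⌊905483·93/10000⌋=8420; principal=58165-8420=49745; balance=905483-49745=855738
20. interest=⌊855738·93/10000⌋=7958; principal=58165-7958=50207; balance=855738-50207=805531
21. interest=⌊805531·93/10000⌋=7491; principal=58165-7491=50674; balance=805531-50674=754857
22. interest=⌊754857·93/10000⌋=7020; principal=58165-7020=51145; balance=754857-51145=703712
23. interest=⌊703712·93/10000⌋=6544; principal=58165-6544=51621; balance=703712-51621=652091
24. interest=⌊652091·93/10000⌋=6064; principal=58165-6064=52101; balance=652091-52101=599990
25. interest=⌊599990·93/10000⌋=5579; principal=58165-5579=52586; balance=599990-52586=547404
26. interest=⌊547404·93/10000⌋=5090; principal=58165-5090=53075; balance=547404-53075=494329
27. interest=⌊494329·93/10000⌋=4597; principal=58165-4597=53568; balance=494329-53568=440761
28. interest=⌊440761·93/10000⌋=4099; principal=58165-4099=54066; balance=440761-54066=386695
29. interest=⌊386695·93/10000⌋=3596; principal=58165-3596=54569; balance=386695-54569=332126
30. interest=⌊332126·93/10000⌋=3088; principal=58165-3088=55077; balance=332126-55077=277049
31. interest=⌊277049·93/10000⌋=2576; principal=58165-2576=55589; balance=277049-55589=221460
32. interest=⌊221460·93/10000⌋=2059; principal=58165-2059=56106; balance=221460-56106=165354
33. interest=⌊165354·93/10000⌋=1537; principal=58165-1537=56628; balance=165354-56628=108726
34. interest=⌊108726·93/10000⌋=1011; principal=58165-1011=57154; balance=108726-57154=51572
35. interest=⌊51572·93/10000⌋=479; principal=min(58165-479,51572)=51572; balance=51572-51572=0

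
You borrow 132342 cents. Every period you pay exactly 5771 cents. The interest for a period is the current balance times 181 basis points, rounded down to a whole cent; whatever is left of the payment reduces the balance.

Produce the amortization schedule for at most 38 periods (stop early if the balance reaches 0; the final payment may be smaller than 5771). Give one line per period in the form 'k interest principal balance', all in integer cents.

1. interest=⌊132342·181/10000⌋=2395; principal=5771-2395=3376; balance=132342-3376=128966
2. interest=⌊128966·181/10000⌋=2334; principal=5771-2334=3437; balance=128966-3437=125529
3. interest=⌊125529·181/10000⌋=2272; principal=5771-2272=3499; balance=125529-3499=122030
4. interest=⌊122030·181/10000⌋=2208; principal=5771-2208=3563; balance=122030-3563=118467
5. interest=⌊118467·181/10000⌋=2144; principal=5771-2144=3627; balance=118467-3627=114840
6. interest=⌊114840·181/10000⌋=2078; principal=5771-2078=3693; balance=114840-3693=111147
7. interest=⌊111147·181/10000⌋=2011; principal=5771-2011=3760; balance=111147-3760=107387
8. interest=⌊107387·181/10000⌋=1943; principal=5771-1943=3828; balance=107387-3828=103559
9. interest=⌊103559·181/10000⌋=1874; principal=5771-1874=3897; balance=103559-3897=99662
10. interest=⌊99662·181/10000⌋=1803; principal=5771-1803=3968; balance=99662-3968=95694
11. interest=⌊95694·181/10000⌋=1732; principal=5771-1732=4039; balance=95694-4039=91655
12. interest=⌊91655·181/10000⌋=1658; principal=5771-1658=4113; balance=91655-4113=87542
13. interest=⌊87542·181/10000⌋=1584; principal=5771-1584=4187; balance=87542-4187=83355
14. interest=⌊83355·181/10000⌋=1508; principal=5771-1508=4263; balance=83355-4263=79092
15. interest=⌊79092·181/10000⌋=1431; principal=5771-1431=4340; balance=79092-4340=74752
16. interest=⌊74752·181/10000⌋=1353; principal=5771-1353=4418; balance=74752-4418=70334
17. interest=⌊70334·181/10000⌋=1273; principal=5771-1273=4498; balance=70334-4498=65836
18. interest=⌊65836·181/10000⌋=1191; principal=5771-1191=4580; balance=65836-4580=61256
19. interest=⌊61256·181/10000⌋=1108; principal=5771-1108=4663; balance=61256-4663=56593
20. interest=⌊56593·181/10000⌋=1024; principal=5771-1024=4747; balance=56593-4747=51846
21. interest=⌊51846·181/10000⌋=938; principal=5771-938=4833; balance=51846-4833=47013
22. interest=⌊47013·181/10000⌋=850; principal=5771-850=4921; balance=47013-4921=42092
23. interest=⌊42092·181/10000⌋=761; principal=5771-761=5010; balance=42092-5010=37082
24. interest=⌊37082·181/10000⌋=671; principal=5771-671=5100; balance=37082-5100=31982
25. interest=⌊31982·181/10000⌋=578; principal=5771-578=5193; balance=31982-5193=26789
26. interest=⌊26789·181/10000⌋=484; principal=5771-484=5287; balance=26789-5287=21502
27. interest=⌊21502·181/10000⌋=389; principal=5771-389=5382; balance=21502-5382=16120
28. interest=⌊16120·181/10000⌋=291; principal=5771-291=5480; balance=16120-5480=10640
29. interest=⌊10640·181/10000⌋=192; principal=5771-192=5579; balance=10640-5579=5061
30. interest=⌊5061·181/10000⌋=91; principal=min(5771-91,5061)=5061; balance=5061-5061=0

1 2395 3376 128966
2 2334 3437 125529
3 2272 3499 122030
4 2208 3563 118467
5 2144 3627 114840
6 2078 3693 111147
7 2011 3760 107387
8 1943 3828 103559
9 1874 3897 99662
10 1803 3968 95694
11 1732 4039 91655
12 1658 4113 87542
13 1584 4187 83355
14 1508 4263 79092
15 1431 4340 74752
16 1353 4418 70334
17 1273 4498 65836
18 1191 4580 61256
19 1108 4663 56593
20 1024 4747 51846
21 938 4833 47013
22 850 4921 42092
23 761 5010 37082
24 671 5100 31982
25 578 5193 26789
26 484 5287 21502
27 389 5382 16120
28 291 5480 10640
29 192 5579 5061
30 91 5061 0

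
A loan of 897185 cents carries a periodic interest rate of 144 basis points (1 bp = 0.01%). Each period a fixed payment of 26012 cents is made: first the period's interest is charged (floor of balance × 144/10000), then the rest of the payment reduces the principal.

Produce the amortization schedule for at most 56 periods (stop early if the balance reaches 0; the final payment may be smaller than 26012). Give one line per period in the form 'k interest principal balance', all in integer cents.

1. interest=⌊897185·144/10000⌋=12919; principal=26012-12919=13093; balance=897185-13093=884092
2. interest=⌊884092·144/10000⌋=12730; principal=26012-12730=13282; balance=884092-13282=870810
3. interest=⌊870810·144/10000⌋=12539; principal=26012-12539=13473; balance=870810-13473=857337
4. interest=⌊857337·144/10000⌋=12345; principal=26012-12345=13667; balance=857337-13667=843670
5. interest=⌊843670·144/10000⌋=12148; principal=26012-12148=13864; balance=843670-13864=829806
6. interest=⌊829806·144/10000⌋=11949; principal=26012-11949=14063; balance=829806-14063=815743
7. interest=⌊815743·144/10000⌋=11746; principal=26012-11746=14266; balance=815743-14266=801477
8. interest=⌊801477·144/10000⌋=11541; principal=26012-11541=14471; balance=801477-14471=787006
9. interest=⌊787006·144/10000⌋=11332; principal=26012-11332=14680; balance=787006-14680=772326
10. interest=⌊772326·144/10000⌋=11121; principal=26012-11121=14891; balance=772326-14891=757435
11. interest=⌊757435·144/10000⌋=10907; principal=26012-10907=15105; balance=757435-15105=742330
12. interest=⌊742330·144/10000⌋=10689; principal=26012-10689=15323; balance=742330-15323=727007
13. interest=⌊727007·144/10000⌋=10468; principal=26012-10468=15544; balance=727007-15544=711463
14. interest=⌊711463·144/10000⌋=10245; principal=26012-10245=15767; balance=711463-15767=695696
15. interest=⌊695696·144/10000⌋=10018; principal=26012-10018=15994; balance=695696-15994=679702
16. interest=⌊679702·144/10000⌋=9787; principal=26012-9787=16225; balance=679702-16225=663477
17. interest=⌊663477·144/10000⌋=9554; principal=26012-9554=16458; balance=663477-16458=647019
18. interest=⌊647019·144/10000⌋=9317; principal=26012-9317=16695; balance=647019-16695=630324
19. interest=⌊630324·144/10000⌋=9076; principal=26012-9076=16936; balance=630324-16936=613388
20. interest=⌊613388·144/10000⌋=8832; principal=26012-8832=17180; balance=613388-17180=596208
21. interest=⌊596208·144/10000⌋=8585; principal=26012-8585=17427; balance=596208-17427=578781
22. interest=⌊578781·144/10000⌋=8334; principal=26012-8334=17678; balance=578781-17678=561103
23. interest=⌊561103·144/10000⌋=8079; principal=26012-8079=17933; balance=561103-17933=543170
24. interest=⌊543170·144/10000⌋=7821; principal=26012-7821=18191; balance=543170-18191=524979
25. interest=⌊524979·144/10000⌋=7559; principal=26012-7559=18453; balance=524979-18453=506526
26. interest=⌊506526·144/10000⌋=7293; principal=26012-7293=18719; balance=506526-18719=487807
27. interest=⌊487807·144/10000⌋=7024; principal=26012-7024=18988; balance=487807-18988=468819
28. interest=⌊468819·144/10000⌋=6750; principal=26012-6750=19262; balance=468819-19262=449557
29. interest=⌊449557·144/10000⌋=6473; principal=26012-6473=19539; balance=449557-19539=430018
30. interest=⌊430018·144/10000⌋=6192; principal=26012-6192=19820; balance=430018-19820=410198
31. interest=⌊410198·144/10000⌋=5906; principal=26012-5906=20106; balance=410198-20106=390092
32. interest=⌊390092·144/10000⌋=5617; principal=26012-5617=20395; balance=390092-20395=369697
33. interest=⌊369697·144/10000⌋=5323; principal=26012-5323=20689; balance=369697-20689=349008
34. interest=⌊349008·144/10000⌋=5025; principal=26012-5025=20987; balance=349008-20987=328021
35. interest=⌊328021·144/10000⌋=4723; principal=26012-4723=21289; balance=328021-21289=306732
36. interest=⌊306732·144/10000⌋=4416; principal=26012-4416=21596; balance=306732-21596=285136
37. interest=⌊285136·144/10000⌋=4105; principal=26012-4105=21907; balance=285136-21907=263229
38. interest=⌊263229·144/10000⌋=3790; principal=26012-3790=22222; balance=263229-22222=241007
39. interest=⌊241007·144/10000⌋=3470; principal=26012-3470=22542; balance=241007-22542=218465
40. interest=⌊218465·144/10000⌋=3145; principal=26012-3145=22867; balance=218465-22867=195598
41. interest=⌊195598·144/10000⌋=2816; principal=26012-2816=23196; balance=195598-23196=172402
42. interest=⌊172402·144/10000⌋=2482; principal=26012-2482=23530; balance=172402-23530=148872
43. interest=⌊148872·144/10000⌋=2143; principal=26012-2143=23869; balance=148872-23869=125003
44. interest=⌊125003·144/10000⌋=1800; principal=26012-1800=24212; balance=125003-24212=100791
45. interest=⌊100791·144/10000⌋=1451; principal=26012-1451=24561; balance=100791-24561=76230
46. interest=⌊76230·144/10000⌋=1097; principal=26012-1097=24915; balance=76230-24915=51315
47. interest=⌊51315·144/10000⌋=738; principal=26012-738=25274; balance=51315-25274=26041
48. interest=⌊26041·144/10000⌋=374; principal=26012-374=25638; balance=26041-25638=403
49. interest=⌊403·144/10000⌋=5; principal=min(26012-5,403)=403; balance=403-403=0

1 12919 13093 884092
2 12730 13282 870810
3 12539 13473 857337
4 12345 13667 843670
5 12148 13864 829806
6 11949 14063 815743
7 11746 14266 801477
8 11541 14471 787006
9 11332 14680 772326
10 11121 14891 757435
11 10907 15105 742330
12 10689 15323 727007
13 10468 15544 711463
14 10245 15767 695696
15 10018 15994 679702
16 9787 16225 663477
17 9554 16458 647019
18 9317 16695 630324
19 9076 16936 613388
20 8832 17180 596208
21 8585 17427 578781
22 8334 17678 561103
23 8079 17933 543170
24 7821 18191 524979
25 7559 18453 506526
26 7293 18719 487807
27 7024 18988 468819
28 6750 19262 449557
29 6473 19539 430018
30 6192 19820 410198
31 5906 20106 390092
32 5617 20395 369697
33 5323 20689 349008
34 5025 20987 328021
35 4723 21289 306732
36 4416 21596 285136
37 4105 21907 263229
38 3790 22222 241007
39 3470 22542 218465
40 3145 22867 195598
41 2816 23196 172402
42 2482 23530 148872
43 2143 23869 125003
44 1800 24212 100791
45 1451 24561 76230
46 1097 24915 51315
47 738 25274 26041
48 374 25638 403
49 5 403 0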